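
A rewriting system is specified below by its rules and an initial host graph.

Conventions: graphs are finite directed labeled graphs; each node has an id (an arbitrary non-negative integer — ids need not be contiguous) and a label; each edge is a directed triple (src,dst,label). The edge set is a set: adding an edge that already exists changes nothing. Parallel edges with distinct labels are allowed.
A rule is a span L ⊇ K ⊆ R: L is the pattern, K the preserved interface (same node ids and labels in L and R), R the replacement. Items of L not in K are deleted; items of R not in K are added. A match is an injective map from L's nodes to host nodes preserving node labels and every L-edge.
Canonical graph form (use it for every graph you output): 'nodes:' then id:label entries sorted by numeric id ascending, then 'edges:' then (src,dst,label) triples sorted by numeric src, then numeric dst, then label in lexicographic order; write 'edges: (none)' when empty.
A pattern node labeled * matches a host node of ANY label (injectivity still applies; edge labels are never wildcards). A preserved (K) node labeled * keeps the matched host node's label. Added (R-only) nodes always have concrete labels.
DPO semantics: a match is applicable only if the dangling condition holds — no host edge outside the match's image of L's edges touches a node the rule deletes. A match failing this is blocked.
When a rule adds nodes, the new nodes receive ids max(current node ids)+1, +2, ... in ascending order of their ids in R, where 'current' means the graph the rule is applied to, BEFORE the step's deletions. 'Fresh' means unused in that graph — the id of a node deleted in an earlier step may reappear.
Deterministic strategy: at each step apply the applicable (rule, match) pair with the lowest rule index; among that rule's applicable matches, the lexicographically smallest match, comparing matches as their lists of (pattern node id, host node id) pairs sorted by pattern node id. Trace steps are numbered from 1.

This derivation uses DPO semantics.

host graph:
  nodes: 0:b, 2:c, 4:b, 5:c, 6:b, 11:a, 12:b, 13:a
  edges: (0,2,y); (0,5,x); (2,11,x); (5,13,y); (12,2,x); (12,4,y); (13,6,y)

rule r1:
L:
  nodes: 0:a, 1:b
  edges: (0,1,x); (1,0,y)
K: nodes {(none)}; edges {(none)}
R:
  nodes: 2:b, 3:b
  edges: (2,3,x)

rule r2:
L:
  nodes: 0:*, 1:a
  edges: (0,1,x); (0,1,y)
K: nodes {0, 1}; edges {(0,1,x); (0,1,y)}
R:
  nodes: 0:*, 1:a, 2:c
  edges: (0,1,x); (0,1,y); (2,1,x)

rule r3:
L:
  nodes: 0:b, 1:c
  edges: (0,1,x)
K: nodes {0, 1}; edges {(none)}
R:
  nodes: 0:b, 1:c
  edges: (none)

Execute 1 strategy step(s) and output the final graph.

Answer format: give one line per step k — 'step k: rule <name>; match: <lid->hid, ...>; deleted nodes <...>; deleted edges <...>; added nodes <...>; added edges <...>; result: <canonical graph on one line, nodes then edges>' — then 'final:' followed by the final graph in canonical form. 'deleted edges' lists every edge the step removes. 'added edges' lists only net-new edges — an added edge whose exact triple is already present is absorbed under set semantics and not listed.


step 1: rule r3; match: 0->0, 1->5; deleted nodes (none); deleted edges (0,5,x); added nodes (none); added edges (none); result: nodes: 0:b, 2:c, 4:b, 5:c, 6:b, 11:a, 12:b, 13:a edges: (0,2,y); (2,11,x); (5,13,y); (12,2,x); (12,4,y); (13,6,y)
final:
nodes: 0:b, 2:c, 4:b, 5:c, 6:b, 11:a, 12:b, 13:a
edges: (0,2,y); (2,11,x); (5,13,y); (12,2,x); (12,4,y); (13,6,y)


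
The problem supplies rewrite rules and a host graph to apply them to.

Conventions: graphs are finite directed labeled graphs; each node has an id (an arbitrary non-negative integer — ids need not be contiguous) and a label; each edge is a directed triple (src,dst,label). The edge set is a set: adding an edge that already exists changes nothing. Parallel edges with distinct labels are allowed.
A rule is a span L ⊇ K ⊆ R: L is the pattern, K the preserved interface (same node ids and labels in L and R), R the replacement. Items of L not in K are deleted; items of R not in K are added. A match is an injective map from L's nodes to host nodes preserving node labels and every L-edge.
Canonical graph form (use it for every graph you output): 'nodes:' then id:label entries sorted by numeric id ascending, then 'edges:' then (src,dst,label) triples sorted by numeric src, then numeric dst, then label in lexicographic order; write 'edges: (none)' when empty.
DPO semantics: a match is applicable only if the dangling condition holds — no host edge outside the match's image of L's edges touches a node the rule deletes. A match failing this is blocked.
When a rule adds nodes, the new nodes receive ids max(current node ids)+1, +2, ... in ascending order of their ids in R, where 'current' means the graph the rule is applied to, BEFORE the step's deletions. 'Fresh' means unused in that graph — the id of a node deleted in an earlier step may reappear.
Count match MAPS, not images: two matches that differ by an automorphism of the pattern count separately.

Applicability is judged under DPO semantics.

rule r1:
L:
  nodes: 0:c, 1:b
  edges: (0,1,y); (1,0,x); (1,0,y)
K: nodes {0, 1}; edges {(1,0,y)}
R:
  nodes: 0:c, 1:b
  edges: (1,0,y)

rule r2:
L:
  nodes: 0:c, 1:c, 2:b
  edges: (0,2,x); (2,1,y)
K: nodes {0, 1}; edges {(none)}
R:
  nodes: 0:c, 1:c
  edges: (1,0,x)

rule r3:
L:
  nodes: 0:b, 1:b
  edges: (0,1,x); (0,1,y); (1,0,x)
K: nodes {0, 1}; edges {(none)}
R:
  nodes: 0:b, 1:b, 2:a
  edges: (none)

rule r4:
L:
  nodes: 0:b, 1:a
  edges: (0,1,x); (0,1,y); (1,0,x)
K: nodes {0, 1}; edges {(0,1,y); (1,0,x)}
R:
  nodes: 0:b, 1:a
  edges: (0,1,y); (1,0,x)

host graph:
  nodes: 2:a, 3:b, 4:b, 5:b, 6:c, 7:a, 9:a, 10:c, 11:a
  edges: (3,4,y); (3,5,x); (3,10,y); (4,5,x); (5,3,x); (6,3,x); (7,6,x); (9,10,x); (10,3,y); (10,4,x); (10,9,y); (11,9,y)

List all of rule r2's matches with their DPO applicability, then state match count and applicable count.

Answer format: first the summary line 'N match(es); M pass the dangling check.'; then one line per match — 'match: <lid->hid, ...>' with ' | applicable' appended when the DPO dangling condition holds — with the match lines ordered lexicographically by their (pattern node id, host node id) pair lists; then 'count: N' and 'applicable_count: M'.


1 match(es); 0 pass the dangling check.
match: 0->6, 1->10, 2->3
count: 1
applicable_count: 0


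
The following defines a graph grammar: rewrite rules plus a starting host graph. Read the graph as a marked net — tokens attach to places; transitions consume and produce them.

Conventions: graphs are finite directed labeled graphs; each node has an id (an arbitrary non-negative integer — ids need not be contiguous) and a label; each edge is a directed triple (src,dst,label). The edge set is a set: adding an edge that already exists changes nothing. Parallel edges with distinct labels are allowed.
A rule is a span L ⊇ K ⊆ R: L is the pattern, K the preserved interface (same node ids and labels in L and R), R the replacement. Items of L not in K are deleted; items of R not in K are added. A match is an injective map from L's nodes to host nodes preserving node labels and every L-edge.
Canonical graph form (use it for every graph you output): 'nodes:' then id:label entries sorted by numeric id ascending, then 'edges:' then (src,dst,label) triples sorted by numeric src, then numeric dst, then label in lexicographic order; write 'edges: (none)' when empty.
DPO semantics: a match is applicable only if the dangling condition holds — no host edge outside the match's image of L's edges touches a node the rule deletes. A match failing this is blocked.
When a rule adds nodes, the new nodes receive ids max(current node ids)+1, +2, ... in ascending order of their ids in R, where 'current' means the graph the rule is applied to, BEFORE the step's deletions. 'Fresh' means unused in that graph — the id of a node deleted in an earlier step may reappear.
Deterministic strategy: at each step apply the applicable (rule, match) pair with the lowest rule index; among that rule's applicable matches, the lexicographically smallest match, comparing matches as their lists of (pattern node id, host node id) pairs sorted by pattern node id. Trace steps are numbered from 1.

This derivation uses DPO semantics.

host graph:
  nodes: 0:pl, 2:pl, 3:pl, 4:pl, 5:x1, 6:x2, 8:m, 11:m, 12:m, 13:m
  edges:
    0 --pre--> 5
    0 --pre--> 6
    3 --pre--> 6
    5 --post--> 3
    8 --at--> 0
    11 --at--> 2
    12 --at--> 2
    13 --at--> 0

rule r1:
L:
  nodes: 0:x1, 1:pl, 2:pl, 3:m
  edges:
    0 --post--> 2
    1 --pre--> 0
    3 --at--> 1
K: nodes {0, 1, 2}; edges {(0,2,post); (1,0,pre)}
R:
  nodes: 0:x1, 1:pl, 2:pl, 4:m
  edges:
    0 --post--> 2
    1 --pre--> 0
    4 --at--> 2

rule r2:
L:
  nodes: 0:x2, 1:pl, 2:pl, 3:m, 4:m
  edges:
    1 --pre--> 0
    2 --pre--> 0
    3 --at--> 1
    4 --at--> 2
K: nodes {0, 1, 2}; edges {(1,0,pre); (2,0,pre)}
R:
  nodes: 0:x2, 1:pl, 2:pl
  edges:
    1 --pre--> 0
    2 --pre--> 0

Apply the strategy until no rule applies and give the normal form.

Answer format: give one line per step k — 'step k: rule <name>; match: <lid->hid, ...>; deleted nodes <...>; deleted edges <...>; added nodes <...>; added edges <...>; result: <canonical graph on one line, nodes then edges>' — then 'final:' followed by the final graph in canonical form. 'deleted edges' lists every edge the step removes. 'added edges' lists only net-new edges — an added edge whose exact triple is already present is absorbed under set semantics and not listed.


step 1: rule r1; match: 0->5, 1->0, 2->3, 3->8; deleted nodes 8; deleted edges (8,0,at); added nodes 14; added edges (14,3,at); result: nodes: 0:pl, 2:pl, 3:pl, 4:pl, 5:x1, 6:x2, 11:m, 12:m, 13:m, 14:m edges: (0,5,pre); (0,6,pre); (3,6,pre); (5,3,post); (11,2,at); (12,2,at); (13,0,at); (14,3,at)
step 2: rule r1; match: 0->5, 1->0, 2->3, 3->13; deleted nodes 13; deleted edges (13,0,at); added nodes 15; added edges (15,3,at); result: nodes: 0:pl, 2:pl, 3:pl, 4:pl, 5:x1, 6:x2, 11:m, 12:m, 14:m, 15:m edges: (0,5,pre); (0,6,pre); (3,6,pre); (5,3,post); (11,2,at); (12,2,at); (14,3,at); (15,3,at)
final:
nodes: 0:pl, 2:pl, 3:pl, 4:pl, 5:x1, 6:x2, 11:m, 12:m, 14:m, 15:m
edges: (0,5,pre); (0,6,pre); (3,6,pre); (5,3,post); (11,2,at); (12,2,at); (14,3,at); (15,3,at)


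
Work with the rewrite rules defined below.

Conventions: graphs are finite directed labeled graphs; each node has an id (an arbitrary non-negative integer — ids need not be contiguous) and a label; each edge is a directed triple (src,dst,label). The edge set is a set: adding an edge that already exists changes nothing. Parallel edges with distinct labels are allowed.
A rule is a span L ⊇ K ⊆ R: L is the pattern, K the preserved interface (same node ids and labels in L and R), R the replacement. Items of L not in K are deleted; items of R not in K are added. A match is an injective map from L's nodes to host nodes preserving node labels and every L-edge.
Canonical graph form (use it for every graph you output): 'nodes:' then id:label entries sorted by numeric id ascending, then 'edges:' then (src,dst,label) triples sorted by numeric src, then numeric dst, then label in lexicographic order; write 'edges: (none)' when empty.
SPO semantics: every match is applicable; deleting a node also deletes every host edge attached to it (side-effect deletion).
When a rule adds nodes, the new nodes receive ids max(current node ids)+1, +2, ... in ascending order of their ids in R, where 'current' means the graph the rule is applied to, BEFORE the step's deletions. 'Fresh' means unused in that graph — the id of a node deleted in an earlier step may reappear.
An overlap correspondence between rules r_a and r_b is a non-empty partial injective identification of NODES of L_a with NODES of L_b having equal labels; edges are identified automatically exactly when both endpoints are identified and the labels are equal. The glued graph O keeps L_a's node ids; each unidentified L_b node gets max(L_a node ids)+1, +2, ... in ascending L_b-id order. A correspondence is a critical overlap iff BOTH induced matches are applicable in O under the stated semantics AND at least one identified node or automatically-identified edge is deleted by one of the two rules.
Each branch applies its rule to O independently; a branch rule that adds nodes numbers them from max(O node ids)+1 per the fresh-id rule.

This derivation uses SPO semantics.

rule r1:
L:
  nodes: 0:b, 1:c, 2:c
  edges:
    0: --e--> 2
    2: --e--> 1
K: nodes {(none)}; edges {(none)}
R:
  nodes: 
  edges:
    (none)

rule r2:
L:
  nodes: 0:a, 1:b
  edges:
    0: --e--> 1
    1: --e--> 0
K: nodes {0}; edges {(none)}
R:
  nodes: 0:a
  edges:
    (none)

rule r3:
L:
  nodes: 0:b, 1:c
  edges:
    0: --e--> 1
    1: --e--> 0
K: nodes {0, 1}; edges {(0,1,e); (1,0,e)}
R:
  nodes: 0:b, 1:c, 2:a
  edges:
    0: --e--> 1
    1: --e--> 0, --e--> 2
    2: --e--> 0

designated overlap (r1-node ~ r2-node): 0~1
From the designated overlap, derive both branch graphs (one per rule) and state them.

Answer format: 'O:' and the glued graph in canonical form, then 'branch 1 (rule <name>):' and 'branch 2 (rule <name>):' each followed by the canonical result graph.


O:
nodes: 0:b, 1:c, 2:c, 3:a
edges: (0,2,e); (0,3,e); (2,1,e); (3,0,e)
branch 1 (rule r1):
nodes: 3:a
edges: (none)
branch 2 (rule r2):
nodes: 1:c, 2:c, 3:a
edges: (2,1,e)


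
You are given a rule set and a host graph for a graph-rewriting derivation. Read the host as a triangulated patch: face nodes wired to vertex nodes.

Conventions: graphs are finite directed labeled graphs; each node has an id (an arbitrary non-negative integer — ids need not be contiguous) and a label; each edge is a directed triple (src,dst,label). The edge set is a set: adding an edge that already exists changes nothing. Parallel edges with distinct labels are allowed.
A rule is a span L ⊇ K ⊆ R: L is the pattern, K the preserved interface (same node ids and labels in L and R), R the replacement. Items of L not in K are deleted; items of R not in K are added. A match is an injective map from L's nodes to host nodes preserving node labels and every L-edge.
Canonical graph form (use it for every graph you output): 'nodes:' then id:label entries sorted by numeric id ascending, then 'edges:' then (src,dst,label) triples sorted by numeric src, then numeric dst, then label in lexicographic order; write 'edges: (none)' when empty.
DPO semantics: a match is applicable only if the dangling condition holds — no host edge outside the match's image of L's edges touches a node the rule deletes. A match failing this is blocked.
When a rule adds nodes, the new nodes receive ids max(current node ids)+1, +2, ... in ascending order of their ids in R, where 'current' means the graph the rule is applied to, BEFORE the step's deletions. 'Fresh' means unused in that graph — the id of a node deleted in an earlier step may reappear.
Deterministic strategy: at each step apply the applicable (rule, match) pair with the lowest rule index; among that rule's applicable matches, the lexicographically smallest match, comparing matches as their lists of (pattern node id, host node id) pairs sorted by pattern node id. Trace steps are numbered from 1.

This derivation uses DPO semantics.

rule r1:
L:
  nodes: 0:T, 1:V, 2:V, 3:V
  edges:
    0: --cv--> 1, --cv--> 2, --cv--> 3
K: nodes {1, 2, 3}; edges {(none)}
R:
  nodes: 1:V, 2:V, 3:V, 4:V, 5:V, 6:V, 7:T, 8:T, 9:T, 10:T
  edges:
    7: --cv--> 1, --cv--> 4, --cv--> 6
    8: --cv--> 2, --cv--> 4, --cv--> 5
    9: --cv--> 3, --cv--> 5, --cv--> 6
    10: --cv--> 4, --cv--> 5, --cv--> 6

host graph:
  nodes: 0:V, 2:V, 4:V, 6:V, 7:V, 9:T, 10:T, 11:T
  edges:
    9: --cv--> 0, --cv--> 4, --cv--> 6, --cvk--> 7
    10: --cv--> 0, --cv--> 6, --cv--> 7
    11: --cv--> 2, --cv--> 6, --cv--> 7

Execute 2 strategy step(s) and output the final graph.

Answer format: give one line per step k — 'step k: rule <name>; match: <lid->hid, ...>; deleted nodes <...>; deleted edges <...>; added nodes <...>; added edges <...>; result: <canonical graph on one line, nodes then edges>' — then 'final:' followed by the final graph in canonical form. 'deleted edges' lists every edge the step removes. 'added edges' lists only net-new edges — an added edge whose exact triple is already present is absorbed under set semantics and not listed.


step 1: rule r1; match: 0->10, 1->0, 2->6, 3->7; deleted nodes 10; deleted edges (10,0,cv); (10,6,cv); (10,7,cv); added nodes 12, 13, 14, 15, 16, 17, 18; added edges (15,0,cv); (15,12,cv); (15,14,cv); (16,6,cv); (16,12,cv); (16,13,cv); (17,7,cv); (17,13,cv); (17,14,cv); (18,12,cv); (18,13,cv); (18,14,cv); result: nodes: 0:V, 2:V, 4:V, 6:V, 7:V, 9:T, 11:T, 12:V, 13:V, 14:V, 15:T, 16:T, 17:T, 18:T edges: (9,0,cv); (9,4,cv); (9,6,cv); (9,7,cvk); (11,2,cv); (11,6,cv); (11,7,cv); (15,0,cv); (15,12,cv); (15,14,cv); (16,6,cv); (16,12,cv); (16,13,cv); (17,7,cv); (17,13,cv); (17,14,cv); (18,12,cv); (18,13,cv); (18,14,cv)
step 2: rule r1; match: 0->11, 1->2, 2->6, 3->7; deleted nodes 11; deleted edges (11,2,cv); (11,6,cv); (11,7,cv); added nodes 19, 20, 21, 22, 23, 24, 25; added edges (22,2,cv); (22,19,cv); (22,21,cv); (23,6,cv); (23,19,cv); (23,20,cv); (24,7,cv); (24,20,cv); (24,21,cv); (25,19,cv); (25,20,cv); (25,21,cv); result: nodes: 0:V, 2:V, 4:V, 6:V, 7:V, 9:T, 12:V, 13:V, 14:V, 15:T, 16:T, 17:T, 18:T, 19:V, 20:V, 21:V, 22:T, 23:T, 24:T, 25:T edges: (9,0,cv); (9,4,cv); (9,6,cv); (9,7,cvk); (15,0,cv); (15,12,cv); (15,14,cv); (16,6,cv); (16,12,cv); (16,13,cv); (17,7,cv); (17,13,cv); (17,14,cv); (18,12,cv); (18,13,cv); (18,14,cv); (22,2,cv); (22,19,cv); (22,21,cv); (23,6,cv); (23,19,cv); (23,20,cv); (24,7,cv); (24,20,cv); (24,21,cv); (25,19,cv); (25,20,cv); (25,21,cv)
final:
nodes: 0:V, 2:V, 4:V, 6:V, 7:V, 9:T, 12:V, 13:V, 14:V, 15:T, 16:T, 17:T, 18:T, 19:V, 20:V, 21:V, 22:T, 23:T, 24:T, 25:T
edges: (9,0,cv); (9,4,cv); (9,6,cv); (9,7,cvk); (15,0,cv); (15,12,cv); (15,14,cv); (16,6,cv); (16,12,cv); (16,13,cv); (17,7,cv); (17,13,cv); (17,14,cv); (18,12,cv); (18,13,cv); (18,14,cv); (22,2,cv); (22,19,cv); (22,21,cv); (23,6,cv); (23,19,cv); (23,20,cv); (24,7,cv); (24,20,cv); (24,21,cv); (25,19,cv); (25,20,cv); (25,21,cv)


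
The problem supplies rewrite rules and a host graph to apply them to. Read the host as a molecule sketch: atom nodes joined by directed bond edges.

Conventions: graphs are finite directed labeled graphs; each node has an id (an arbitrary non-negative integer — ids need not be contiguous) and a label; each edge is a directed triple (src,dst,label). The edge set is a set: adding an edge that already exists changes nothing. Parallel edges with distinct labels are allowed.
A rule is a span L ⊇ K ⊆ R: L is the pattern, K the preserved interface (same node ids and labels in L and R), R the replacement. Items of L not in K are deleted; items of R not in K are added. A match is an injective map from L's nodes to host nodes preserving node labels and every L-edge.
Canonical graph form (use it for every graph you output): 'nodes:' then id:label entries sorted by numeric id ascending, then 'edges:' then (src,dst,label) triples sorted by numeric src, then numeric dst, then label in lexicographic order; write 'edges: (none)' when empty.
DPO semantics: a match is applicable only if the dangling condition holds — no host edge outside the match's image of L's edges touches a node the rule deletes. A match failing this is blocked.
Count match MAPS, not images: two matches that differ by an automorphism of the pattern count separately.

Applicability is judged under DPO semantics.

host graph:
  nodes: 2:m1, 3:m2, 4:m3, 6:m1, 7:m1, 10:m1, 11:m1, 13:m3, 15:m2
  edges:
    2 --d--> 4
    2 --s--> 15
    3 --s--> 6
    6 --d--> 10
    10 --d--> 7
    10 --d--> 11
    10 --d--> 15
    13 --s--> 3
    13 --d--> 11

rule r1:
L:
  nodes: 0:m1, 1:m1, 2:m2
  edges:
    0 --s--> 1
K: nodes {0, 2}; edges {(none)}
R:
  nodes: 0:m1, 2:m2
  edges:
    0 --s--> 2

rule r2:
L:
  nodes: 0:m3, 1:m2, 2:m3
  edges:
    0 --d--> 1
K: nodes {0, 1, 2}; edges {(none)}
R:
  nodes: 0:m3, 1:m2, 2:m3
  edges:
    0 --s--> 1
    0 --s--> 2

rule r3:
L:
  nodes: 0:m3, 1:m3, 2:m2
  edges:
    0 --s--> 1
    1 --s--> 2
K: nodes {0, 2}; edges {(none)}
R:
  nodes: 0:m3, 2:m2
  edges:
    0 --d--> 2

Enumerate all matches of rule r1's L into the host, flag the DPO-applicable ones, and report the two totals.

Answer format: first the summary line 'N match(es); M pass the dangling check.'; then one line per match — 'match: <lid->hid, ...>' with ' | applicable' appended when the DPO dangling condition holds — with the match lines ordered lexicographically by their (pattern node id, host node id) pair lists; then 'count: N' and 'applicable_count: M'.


0 match(es); 0 pass the dangling check.
count: 0
applicable_count: 0


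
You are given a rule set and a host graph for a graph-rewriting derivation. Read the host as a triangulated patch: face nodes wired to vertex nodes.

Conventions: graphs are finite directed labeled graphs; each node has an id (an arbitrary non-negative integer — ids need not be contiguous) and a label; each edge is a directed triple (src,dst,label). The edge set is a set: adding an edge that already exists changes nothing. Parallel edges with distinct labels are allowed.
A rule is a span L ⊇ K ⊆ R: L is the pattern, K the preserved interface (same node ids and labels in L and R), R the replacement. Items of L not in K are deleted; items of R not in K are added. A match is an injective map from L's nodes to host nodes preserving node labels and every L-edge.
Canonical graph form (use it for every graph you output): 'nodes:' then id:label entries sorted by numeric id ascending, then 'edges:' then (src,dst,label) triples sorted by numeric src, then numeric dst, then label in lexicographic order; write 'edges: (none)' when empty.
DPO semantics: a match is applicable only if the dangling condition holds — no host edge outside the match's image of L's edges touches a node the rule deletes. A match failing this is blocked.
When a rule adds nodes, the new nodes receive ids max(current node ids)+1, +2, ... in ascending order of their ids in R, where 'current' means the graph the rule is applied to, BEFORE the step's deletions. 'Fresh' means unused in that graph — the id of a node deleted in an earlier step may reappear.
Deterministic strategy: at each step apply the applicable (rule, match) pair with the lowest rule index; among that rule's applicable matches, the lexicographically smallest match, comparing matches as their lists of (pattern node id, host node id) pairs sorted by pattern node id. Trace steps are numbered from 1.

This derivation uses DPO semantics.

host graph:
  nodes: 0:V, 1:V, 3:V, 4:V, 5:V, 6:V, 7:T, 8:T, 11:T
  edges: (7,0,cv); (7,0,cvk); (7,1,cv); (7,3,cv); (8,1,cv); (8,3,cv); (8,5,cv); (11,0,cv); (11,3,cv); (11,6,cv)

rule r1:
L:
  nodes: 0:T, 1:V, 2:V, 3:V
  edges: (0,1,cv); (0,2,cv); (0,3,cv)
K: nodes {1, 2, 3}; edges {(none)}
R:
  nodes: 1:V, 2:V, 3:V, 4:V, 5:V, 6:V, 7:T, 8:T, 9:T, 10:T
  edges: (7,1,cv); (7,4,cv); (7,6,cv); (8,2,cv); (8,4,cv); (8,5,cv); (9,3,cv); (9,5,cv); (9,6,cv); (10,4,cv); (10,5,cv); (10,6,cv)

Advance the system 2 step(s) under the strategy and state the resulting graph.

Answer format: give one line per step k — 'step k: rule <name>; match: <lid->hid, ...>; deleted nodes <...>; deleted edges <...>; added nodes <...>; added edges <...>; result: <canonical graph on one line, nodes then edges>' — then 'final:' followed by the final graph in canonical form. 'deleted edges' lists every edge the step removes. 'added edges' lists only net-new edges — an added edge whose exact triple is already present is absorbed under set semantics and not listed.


step 1: rule r1; match: 0->8, 1->1, 2->3, 3->5; deleted nodes 8; deleted edges (8,1,cv); (8,3,cv); (8,5,cv); added nodes 12, 13, 14, 15, 16, 17, 18; added edges (15,1,cv); (15,12,cv); (15,14,cv); (16,3,cv); (16,12,cv); (16,13,cv); (17,5,cv); (17,13,cv); (17,14,cv); (18,12,cv); (18,13,cv); (18,14,cv); result: nodes: 0:V, 1:V, 3:V, 4:V, 5:V, 6:V, 7:T, 11:T, 12:V, 13:V, 14:V, 15:T, 16:T, 17:T, 18:T edges: (7,0,cv); (7,0,cvk); (7,1,cv); (7,3,cv); (11,0,cv); (11,3,cv); (11,6,cv); (15,1,cv); (15,12,cv); (15,14,cv); (16,3,cv); (16,12,cv); (16,13,cv); (17,5,cv); (17,13,cv); (17,14,cv); (18,12,cv); (18,13,cv); (18,14,cv)
step 2: rule r1; match: 0->11, 1->0, 2->3, 3->6; deleted nodes 11; deleted edges (11,0,cv); (11,3,cv); (11,6,cv); added nodes 19, 20, 21, 22, 23, 24, 25; added edges (22,0,cv); (22,19,cv); (22,21,cv); (23,3,cv); (23,19,cv); (23,20,cv); (24,6,cv); (24,20,cv); (24,21,cv); (25,19,cv); (25,20,cv); (25,21,cv); result: nodes: 0:V, 1:V, 3:V, 4:V, 5:V, 6:V, 7:T, 12:V, 13:V, 14:V, 15:T, 16:T, 17:T, 18:T, 19:V, 20:V, 21:V, 22:T, 23:T, 24:T, 25:T edges: (7,0,cv); (7,0,cvk); (7,1,cv); (7,3,cv); (15,1,cv); (15,12,cv); (15,14,cv); (16,3,cv); (16,12,cv); (16,13,cv); (17,5,cv); (17,13,cv); (17,14,cv); (18,12,cv); (18,13,cv); (18,14,cv); (22,0,cv); (22,19,cv); (22,21,cv); (23,3,cv); (23,19,cv); (23,20,cv); (24,6,cv); (24,20,cv); (24,21,cv); (25,19,cv); (25,20,cv); (25,21,cv)
final:
nodes: 0:V, 1:V, 3:V, 4:V, 5:V, 6:V, 7:T, 12:V, 13:V, 14:V, 15:T, 16:T, 17:T, 18:T, 19:V, 20:V, 21:V, 22:T, 23:T, 24:T, 25:T
edges: (7,0,cv); (7,0,cvk); (7,1,cv); (7,3,cv); (15,1,cv); (15,12,cv); (15,14,cv); (16,3,cv); (16,12,cv); (16,13,cv); (17,5,cv); (17,13,cv); (17,14,cv); (18,12,cv); (18,13,cv); (18,14,cv); (22,0,cv); (22,19,cv); (22,21,cv); (23,3,cv); (23,19,cv); (23,20,cv); (24,6,cv); (24,20,cv); (24,21,cv); (25,19,cv); (25,20,cv); (25,21,cv)


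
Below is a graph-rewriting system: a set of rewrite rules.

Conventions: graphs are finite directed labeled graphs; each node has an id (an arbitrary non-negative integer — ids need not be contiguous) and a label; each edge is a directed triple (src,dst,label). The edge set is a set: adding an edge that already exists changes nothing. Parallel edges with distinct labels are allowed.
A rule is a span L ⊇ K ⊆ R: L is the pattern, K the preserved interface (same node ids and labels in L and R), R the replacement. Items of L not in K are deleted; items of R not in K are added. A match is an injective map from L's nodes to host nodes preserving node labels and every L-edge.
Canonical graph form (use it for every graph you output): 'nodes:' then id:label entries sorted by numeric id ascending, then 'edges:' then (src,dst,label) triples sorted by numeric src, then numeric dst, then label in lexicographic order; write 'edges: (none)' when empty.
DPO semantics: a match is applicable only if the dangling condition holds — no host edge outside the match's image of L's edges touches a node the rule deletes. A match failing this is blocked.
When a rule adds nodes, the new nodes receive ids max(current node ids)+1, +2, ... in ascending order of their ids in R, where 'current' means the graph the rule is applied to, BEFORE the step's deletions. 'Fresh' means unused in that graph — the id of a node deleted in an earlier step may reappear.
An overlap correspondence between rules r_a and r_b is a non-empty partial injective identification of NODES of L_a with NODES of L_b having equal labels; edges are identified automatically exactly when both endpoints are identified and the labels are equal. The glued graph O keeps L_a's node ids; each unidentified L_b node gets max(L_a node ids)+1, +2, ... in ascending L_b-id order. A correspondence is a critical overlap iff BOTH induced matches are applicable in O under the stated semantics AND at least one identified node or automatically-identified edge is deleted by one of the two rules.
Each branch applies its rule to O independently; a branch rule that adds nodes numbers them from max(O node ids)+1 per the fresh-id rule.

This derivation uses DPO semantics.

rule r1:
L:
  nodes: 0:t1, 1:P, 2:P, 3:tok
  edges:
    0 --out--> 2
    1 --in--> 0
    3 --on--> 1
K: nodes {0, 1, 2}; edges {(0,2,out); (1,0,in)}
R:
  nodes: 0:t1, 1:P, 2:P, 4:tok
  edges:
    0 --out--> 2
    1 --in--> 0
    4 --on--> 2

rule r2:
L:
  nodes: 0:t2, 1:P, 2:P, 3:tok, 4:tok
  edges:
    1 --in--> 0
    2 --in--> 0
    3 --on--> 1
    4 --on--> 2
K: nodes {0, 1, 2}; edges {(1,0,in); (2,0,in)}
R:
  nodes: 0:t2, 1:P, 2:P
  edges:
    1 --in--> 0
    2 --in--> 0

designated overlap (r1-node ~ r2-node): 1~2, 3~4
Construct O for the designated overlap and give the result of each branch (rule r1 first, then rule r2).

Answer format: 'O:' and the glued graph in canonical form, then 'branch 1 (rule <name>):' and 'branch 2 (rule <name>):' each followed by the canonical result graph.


O:
nodes: 0:t1, 1:P, 2:P, 3:tok, 4:t2, 5:P, 6:tok
edges: (0,2,out); (1,0,in); (1,4,in); (3,1,on); (5,4,in); (6,5,on)
branch 1 (rule r1):
nodes: 0:t1, 1:P, 2:P, 4:t2, 5:P, 6:tok, 7:tok
edges: (0,2,out); (1,0,in); (1,4,in); (5,4,in); (6,5,on); (7,2,on)
branch 2 (rule r2):
nodes: 0:t1, 1:P, 2:P, 4:t2, 5:P
edges: (0,2,out); (1,0,in); (1,4,in); (5,4,in)


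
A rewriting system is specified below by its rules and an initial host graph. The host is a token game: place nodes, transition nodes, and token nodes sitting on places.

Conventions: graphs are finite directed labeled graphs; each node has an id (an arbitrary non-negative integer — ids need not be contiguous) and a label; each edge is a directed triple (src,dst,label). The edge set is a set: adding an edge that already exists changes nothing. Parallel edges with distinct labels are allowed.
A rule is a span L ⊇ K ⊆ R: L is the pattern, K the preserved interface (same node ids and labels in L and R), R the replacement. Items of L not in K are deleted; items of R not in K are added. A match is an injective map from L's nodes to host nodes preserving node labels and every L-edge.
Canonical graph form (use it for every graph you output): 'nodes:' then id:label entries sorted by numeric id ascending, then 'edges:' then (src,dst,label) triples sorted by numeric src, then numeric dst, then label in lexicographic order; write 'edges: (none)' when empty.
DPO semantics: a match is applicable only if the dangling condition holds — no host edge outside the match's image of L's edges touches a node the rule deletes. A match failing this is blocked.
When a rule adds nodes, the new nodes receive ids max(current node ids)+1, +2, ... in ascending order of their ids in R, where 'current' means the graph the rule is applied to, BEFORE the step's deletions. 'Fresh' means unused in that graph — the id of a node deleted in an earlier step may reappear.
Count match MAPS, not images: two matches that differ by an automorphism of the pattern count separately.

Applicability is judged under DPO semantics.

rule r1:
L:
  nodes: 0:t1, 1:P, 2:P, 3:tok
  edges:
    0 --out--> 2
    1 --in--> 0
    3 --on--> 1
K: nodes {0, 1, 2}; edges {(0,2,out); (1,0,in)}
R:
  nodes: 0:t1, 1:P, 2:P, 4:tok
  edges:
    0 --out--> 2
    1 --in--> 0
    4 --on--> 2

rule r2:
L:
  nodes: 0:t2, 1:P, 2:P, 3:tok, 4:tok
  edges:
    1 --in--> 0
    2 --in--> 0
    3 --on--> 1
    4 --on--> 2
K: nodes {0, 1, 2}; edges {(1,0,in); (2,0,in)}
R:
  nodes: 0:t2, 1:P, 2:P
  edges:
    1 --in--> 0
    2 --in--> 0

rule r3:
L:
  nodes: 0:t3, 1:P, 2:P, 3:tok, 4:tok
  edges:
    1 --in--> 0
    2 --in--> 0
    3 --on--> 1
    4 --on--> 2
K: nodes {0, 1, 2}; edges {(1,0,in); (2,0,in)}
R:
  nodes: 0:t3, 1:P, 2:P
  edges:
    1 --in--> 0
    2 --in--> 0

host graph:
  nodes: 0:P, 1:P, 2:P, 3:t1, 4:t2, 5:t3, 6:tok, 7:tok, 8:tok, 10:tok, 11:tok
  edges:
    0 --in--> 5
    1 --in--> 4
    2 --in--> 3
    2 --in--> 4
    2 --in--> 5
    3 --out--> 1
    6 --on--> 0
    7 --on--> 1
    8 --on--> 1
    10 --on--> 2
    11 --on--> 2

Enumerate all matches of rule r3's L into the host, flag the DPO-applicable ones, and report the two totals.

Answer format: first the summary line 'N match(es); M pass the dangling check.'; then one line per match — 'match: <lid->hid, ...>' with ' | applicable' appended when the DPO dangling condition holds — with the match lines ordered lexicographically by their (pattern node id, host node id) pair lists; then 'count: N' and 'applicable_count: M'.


4 match(es); 4 pass the dangling check.
match: 0->5, 1->0, 2->2, 3->6, 4->10 | applicable
match: 0->5, 1->0, 2->2, 3->6, 4->11 | applicable
match: 0->5, 1->2, 2->0, 3->10, 4->6 | applicable
match: 0->5, 1->2, 2->0, 3->11, 4->6 | applicable
count: 4
applicable_count: 4


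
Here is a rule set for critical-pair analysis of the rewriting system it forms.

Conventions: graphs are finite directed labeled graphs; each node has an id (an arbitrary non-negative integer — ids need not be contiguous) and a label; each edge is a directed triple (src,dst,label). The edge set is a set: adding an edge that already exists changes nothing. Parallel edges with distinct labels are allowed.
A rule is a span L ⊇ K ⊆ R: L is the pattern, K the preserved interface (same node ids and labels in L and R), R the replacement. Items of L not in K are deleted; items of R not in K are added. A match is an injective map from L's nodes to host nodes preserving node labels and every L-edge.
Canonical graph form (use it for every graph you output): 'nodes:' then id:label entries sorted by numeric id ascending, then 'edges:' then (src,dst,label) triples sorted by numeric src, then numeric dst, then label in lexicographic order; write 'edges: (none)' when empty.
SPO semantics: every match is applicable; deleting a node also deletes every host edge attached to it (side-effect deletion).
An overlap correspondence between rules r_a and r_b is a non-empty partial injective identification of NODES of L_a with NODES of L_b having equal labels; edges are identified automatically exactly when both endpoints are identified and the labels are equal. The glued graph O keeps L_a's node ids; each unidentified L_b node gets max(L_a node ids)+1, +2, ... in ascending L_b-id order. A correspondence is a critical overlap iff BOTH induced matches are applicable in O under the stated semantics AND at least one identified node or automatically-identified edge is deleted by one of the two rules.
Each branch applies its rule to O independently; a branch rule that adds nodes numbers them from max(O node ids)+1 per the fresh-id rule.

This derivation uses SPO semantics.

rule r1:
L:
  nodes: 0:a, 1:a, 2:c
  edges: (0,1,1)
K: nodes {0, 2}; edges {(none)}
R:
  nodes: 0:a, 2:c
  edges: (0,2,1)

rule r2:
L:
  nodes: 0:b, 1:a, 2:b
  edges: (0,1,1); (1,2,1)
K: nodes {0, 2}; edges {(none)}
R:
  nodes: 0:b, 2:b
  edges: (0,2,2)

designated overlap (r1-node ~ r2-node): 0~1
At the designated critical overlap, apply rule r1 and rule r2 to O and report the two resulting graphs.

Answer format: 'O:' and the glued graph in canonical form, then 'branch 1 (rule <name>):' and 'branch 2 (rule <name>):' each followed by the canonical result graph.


O:
nodes: 0:a, 1:a, 2:c, 3:b, 4:b
edges: (0,1,1); (0,4,1); (3,0,1)
branch 1 (rule r1):
nodes: 0:a, 2:c, 3:b, 4:b
edges: (0,2,1); (0,4,1); (3,0,1)
branch 2 (rule r2):
nodes: 1:a, 2:c, 3:b, 4:b
edges: (3,4,2)


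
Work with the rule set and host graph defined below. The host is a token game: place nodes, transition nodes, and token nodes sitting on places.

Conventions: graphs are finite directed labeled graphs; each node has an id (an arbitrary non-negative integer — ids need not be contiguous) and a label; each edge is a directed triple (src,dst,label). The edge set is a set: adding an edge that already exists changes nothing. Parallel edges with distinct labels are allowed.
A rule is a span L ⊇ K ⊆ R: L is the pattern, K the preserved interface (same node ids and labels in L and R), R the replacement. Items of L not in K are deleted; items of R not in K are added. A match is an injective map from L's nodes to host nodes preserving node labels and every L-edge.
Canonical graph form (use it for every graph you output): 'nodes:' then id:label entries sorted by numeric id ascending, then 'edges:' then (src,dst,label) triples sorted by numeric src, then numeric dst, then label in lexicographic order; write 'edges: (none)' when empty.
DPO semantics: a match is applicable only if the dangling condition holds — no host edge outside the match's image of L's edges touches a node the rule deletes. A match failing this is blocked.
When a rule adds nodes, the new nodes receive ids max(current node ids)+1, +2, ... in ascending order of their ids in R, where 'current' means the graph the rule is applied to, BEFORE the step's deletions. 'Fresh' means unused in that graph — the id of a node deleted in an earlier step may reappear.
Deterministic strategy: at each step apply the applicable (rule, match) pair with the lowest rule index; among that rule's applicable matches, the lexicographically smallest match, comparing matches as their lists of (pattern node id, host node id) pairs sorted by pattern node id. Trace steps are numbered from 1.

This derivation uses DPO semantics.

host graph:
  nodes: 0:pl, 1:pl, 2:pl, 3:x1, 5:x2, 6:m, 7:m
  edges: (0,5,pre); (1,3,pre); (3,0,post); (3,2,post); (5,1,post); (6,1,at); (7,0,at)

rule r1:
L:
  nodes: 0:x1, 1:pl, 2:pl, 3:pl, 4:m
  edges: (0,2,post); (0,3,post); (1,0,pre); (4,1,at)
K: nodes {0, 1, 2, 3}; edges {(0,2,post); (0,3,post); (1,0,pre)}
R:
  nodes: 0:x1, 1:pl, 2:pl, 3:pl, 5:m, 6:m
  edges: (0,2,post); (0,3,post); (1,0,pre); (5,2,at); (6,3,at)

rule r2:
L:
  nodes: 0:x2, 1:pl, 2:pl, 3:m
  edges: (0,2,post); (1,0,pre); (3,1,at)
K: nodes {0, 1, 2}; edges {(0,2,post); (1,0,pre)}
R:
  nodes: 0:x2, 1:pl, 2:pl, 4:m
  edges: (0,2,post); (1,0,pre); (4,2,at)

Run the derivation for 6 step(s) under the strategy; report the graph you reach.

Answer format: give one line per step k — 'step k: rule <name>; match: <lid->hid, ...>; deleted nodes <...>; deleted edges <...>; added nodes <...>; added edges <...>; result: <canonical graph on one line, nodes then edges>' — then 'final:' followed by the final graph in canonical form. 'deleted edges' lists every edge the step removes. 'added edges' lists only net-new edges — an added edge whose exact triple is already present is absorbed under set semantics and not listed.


step 1: rule r1; match: 0->3, 1->1, 2->0, 3->2, 4->6; deleted nodes 6; deleted edges (6,1,at); added nodes 8, 9; added edges (8,0,at); (9,2,at); result: nodes: 0:pl, 1:pl, 2:pl, 3:x1, 5:x2, 7:m, 8:m, 9:m edges: (0,5,pre); (1,3,pre); (3,0,post); (3,2,post); (5,1,post); (7,0,at); (8,0,at); (9,2,at)
step 2: rule r2; match: 0->5, 1->0, 2->1, 3->7; deleted nodes 7; deleted edges (7,0,at); added nodes 10; added edges (10,1,at); result: nodes: 0:pl, 1:pl, 2:pl, 3:x1, 5:x2, 8:m, 9:m, 10:m edges: (0,5,pre); (1,3,pre); (3,0,post); (3,2,post); (5,1,post); (8,0,at); (9,2,at); (10,1,at)
step 3: rule r1; match: 0->3, 1->1, 2->0, 3->2, 4->10; deleted nodes 10; deleted edges (10,1,at); added nodes 11, 12; added edges (11,0,at); (12,2,at); result: nodes: 0:pl, 1:pl, 2:pl, 3:x1, 5:x2, 8:m, 9:m, 11:m, 12:m edges: (0,5,pre); (1,3,pre); (3,0,post); (3,2,post); (5,1,post); (8,0,at); (9,2,at); (11,0,at); (12,2,at)
step 4: rule r2; match: 0->5, 1->0, 2->1, 3->8; deleted nodes 8; deleted edges (8,0,at); added nodes 13; added edges (13,1,at); result: nodes: 0:pl, 1:pl, 2:pl, 3:x1, 5:x2, 9:m, 11:m, 12:m, 13:m edges: (0,5,pre); (1,3,pre); (3,0,post); (3,2,post); (5,1,post); (9,2,at); (11,0,at); (12,2,at); (13,1,at)
step 5: rule r1; match: 0->3, 1->1, 2->0, 3->2, 4->13; deleted nodes 13; deleted edges (13,1,at); added nodes 14, 15; added edges (14,0,at); (15,2,at); result: nodes: 0:pl, 1:pl, 2:pl, 3:x1, 5:x2, 9:m, 11:m, 12:m, 14:m, 15:m edges: (0,5,pre); (1,3,pre); (3,0,post); (3,2,post); (5,1,post); (9,2,at); (11,0,at); (12,2,at); (14,0,at); (15,2,at)
step 6: rule r2; match: 0->5, 1->0, 2->1, 3->11; deleted nodes 11; deleted edges (11,0,at); added nodes 16; added edges (16,1,at); result: nodes: 0:pl, 1:pl, 2:pl, 3:x1, 5:x2, 9:m, 12:m, 14:m, 15:m, 16:m edges: (0,5,pre); (1,3,pre); (3,0,post); (3,2,post); (5,1,post); (9,2,at); (12,2,at); (14,0,at); (15,2,at); (16,1,at)
final:
nodes: 0:pl, 1:pl, 2:pl, 3:x1, 5:x2, 9:m, 12:m, 14:m, 15:m, 16:m
edges: (0,5,pre); (1,3,pre); (3,0,post); (3,2,post); (5,1,post); (9,2,at); (12,2,at); (14,0,at); (15,2,at); (16,1,at)


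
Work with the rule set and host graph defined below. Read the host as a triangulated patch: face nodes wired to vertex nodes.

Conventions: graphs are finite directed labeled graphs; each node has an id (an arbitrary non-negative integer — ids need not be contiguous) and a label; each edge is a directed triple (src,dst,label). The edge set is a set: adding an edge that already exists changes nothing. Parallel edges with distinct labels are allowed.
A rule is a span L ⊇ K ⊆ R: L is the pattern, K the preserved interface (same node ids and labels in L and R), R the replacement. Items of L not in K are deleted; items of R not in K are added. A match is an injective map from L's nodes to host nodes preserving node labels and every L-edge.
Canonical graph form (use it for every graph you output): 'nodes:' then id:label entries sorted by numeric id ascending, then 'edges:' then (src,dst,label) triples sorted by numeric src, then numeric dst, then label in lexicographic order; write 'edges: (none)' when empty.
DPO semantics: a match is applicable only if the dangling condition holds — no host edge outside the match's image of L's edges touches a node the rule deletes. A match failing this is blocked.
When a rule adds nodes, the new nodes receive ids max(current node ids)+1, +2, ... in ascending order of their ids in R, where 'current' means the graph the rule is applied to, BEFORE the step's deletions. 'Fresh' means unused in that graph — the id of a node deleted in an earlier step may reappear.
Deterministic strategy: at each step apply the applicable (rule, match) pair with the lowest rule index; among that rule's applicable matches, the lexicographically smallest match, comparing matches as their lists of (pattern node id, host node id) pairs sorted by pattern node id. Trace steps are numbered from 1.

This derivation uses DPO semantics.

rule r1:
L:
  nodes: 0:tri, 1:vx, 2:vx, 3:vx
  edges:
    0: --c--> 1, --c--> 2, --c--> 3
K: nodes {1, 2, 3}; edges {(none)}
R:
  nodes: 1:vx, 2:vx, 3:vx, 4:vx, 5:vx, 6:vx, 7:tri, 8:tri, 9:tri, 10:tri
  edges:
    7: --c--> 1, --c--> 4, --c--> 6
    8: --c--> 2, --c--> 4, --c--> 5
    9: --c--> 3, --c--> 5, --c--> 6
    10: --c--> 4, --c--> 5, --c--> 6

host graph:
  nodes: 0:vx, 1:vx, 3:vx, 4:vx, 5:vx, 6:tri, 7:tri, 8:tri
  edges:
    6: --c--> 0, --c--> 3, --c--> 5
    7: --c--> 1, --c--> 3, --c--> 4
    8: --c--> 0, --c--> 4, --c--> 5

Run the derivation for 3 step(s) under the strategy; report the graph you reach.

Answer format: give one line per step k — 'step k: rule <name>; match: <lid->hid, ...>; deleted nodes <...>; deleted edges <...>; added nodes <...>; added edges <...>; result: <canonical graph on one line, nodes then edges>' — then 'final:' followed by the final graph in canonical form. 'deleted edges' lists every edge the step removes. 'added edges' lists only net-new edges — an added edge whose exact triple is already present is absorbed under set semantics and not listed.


step 1: rule r1; match: 0->6, 1->0, 2->3, 3->5; deleted nodes 6; deleted edges (6,0,c); (6,3,c); (6,5,c); added nodes 9, 10, 11, 12, 13, 14, 15; added edges (12,0,c); (12,9,c); (12,11,c); (13,3,c); (13,9,c); (13,10,c); (14,5,c); (14,10,c); (14,11,c); (15,9,c); (15,10,c); (15,11,c); result: nodes: 0:vx, 1:vx, 3:vx, 4:vx, 5:vx, 7:tri, 8:tri, 9:vx, 10:vx, 11:vx, 12:tri, 13:tri, 14:tri, 15:tri edges: (7,1,c); (7,3,c); (7,4,c); (8,0,c); (8,4,c); (8,5,c); (12,0,c); (12,9,c); (12,11,c); (13,3,c); (13,9,c); (13,10,c); (14,5,c); (14,10,c); (14,11,c); (15,9,c); (15,10,c); (15,11,c)
step 2: rule r1; match: 0->7, 1->1, 2->3, 3->4; deleted nodes 7; deleted edges (7,1,c); (7,3,c); (7,4,c); added nodes 16, 17, 18, 19, 20, 21, 22; added edges (19,1,c); (19,16,c); (19,18,c); (20,3,c); (20,16,c); (20,17,c); (21,4,c); (21,17,c); (21,18,c); (22,16,c); (22,17,c); (22,18,c); result: nodes: 0:vx, 1:vx, 3:vx, 4:vx, 5:vx, 8:tri, 9:vx, 10:vx, 11:vx, 12:tri, 13:tri, 14:tri, 15:tri, 16:vx, 17:vx, 18:vx, 19:tri, 20:tri, 21:tri, 22:tri edges: (8,0,c); (8,4,c); (8,5,c); (12,0,c); (12,9,c); (12,11,c); (13,3,c); (13,9,c); (13,10,c); (14,5,c); (14,10,c); (14,11,c); (15,9,c); (15,10,c); (15,11,c); (19,1,c); (19,16,c); (19,18,c); (20,3,c); (20,16,c); (20,17,c); (21,4,c); (21,17,c); (21,18,c); (22,16,c); (22,17,c); (22,18,c)
step 3: rule r1; match: 0->8, 1->0, 2->4, 3->5; deleted nodes 8; deleted edges (8,0,c); (8,4,c); (8,5,c); added nodes 23, 24, 25, 26, 27, 28, 29; added edges (26,0,c); (26,23,c); (26,25,c); (27,4,c); (27,23,c); (27,24,c); (28,5,c); (28,24,c); (28,25,c); (29,23,c); (29,24,c); (29,25,c); result: nodes: 0:vx, 1:vx, 3:vx, 4:vx, 5:vx, 9:vx, 10:vx, 11:vx, 12:tri, 13:tri, 14:tri, 15:tri, 16:vx, 17:vx, 18:vx, 19:tri, 20:tri, 21:tri, 22:tri, 23:vx, 24:vx, 25:vx, 26:tri, 27:tri, 28:tri, 29:tri edges: (12,0,c); (12,9,c); (12,11,c); (13,3,c); (13,9,c); (13,10,c); (14,5,c); (14,10,c); (14,11,c); (15,9,c); (15,10,c); (15,11,c); (19,1,c); (19,16,c); (19,18,c); (20,3,c); (20,16,c); (20,17,c); (21,4,c); (21,17,c); (21,18,c); (22,16,c); (22,17,c); (22,18,c); (26,0,c); (26,23,c); (26,25,c); (27,4,c); (27,23,c); (27,24,c); (28,5,c); (28,24,c); (28,25,c); (29,23,c); (29,24,c); (29,25,c)
final:
nodes: 0:vx, 1:vx, 3:vx, 4:vx, 5:vx, 9:vx, 10:vx, 11:vx, 12:tri, 13:tri, 14:tri, 15:tri, 16:vx, 17:vx, 18:vx, 19:tri, 20:tri, 21:tri, 22:tri, 23:vx, 24:vx, 25:vx, 26:tri, 27:tri, 28:tri, 29:tri
edges: (12,0,c); (12,9,c); (12,11,c); (13,3,c); (13,9,c); (13,10,c); (14,5,c); (14,10,c); (14,11,c); (15,9,c); (15,10,c); (15,11,c); (19,1,c); (19,16,c); (19,18,c); (20,3,c); (20,16,c); (20,17,c); (21,4,c); (21,17,c); (21,18,c); (22,16,c); (22,17,c); (22,18,c); (26,0,c); (26,23,c); (26,25,c); (27,4,c); (27,23,c); (27,24,c); (28,5,c); (28,24,c); (28,25,c); (29,23,c); (29,24,c); (29,25,c)
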